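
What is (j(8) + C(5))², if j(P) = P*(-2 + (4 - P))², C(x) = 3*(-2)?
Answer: 79524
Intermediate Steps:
C(x) = -6
j(P) = P*(2 - P)²
(j(8) + C(5))² = (8*(-2 + 8)² - 6)² = (8*6² - 6)² = (8*36 - 6)² = (288 - 6)² = 282² = 79524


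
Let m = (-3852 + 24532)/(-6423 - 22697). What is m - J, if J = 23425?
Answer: -17053917/728 ≈ -23426.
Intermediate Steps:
m = -517/728 (m = 20680/(-29120) = 20680*(-1/29120) = -517/728 ≈ -0.71017)
m - J = -517/728 - 1*23425 = -517/728 - 23425 = -17053917/728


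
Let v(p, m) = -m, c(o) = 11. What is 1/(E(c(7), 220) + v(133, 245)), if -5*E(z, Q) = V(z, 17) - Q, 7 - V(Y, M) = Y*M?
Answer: -1/165 ≈ -0.0060606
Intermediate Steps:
V(Y, M) = 7 - M*Y (V(Y, M) = 7 - Y*M = 7 - M*Y)
E(z, Q) = -7/5 + Q/5 + 17*z/5 (E(z, Q) = -((7 - 1*17*z) - Q)/5 = -((7 - 17*z) - Q)/5 = -(7 - Q - 17*z)/5 = -7/5 + Q/5 + 17*z/5)
1/(E(c(7), 220) + v(133, 245)) = 1/((-7/5 + (⅕)*220 + (17/5)*11) - 1*245) = 1/((-7/5 + 44 + 187/5) - 245) = 1/(80 - 245) = 1/(-165) = -1/165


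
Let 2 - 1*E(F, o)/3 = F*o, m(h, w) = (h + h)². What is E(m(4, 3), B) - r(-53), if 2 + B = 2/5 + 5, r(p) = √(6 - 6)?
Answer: -3234/5 ≈ -646.80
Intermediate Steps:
r(p) = 0 (r(p) = √0 = 0)
m(h, w) = 4*h² (m(h, w) = (2*h)² = 4*h²)
B = 17/5 (B = -2 + (2/5 + 5) = -2 + ((⅕)*2 + 5) = -2 + (⅖ + 5) = -2 + 27/5 = 17/5 ≈ 3.4000)
E(F, o) = 6 - 3*F*o
E(m(4, 3), B) - r(-53) = (6 - 3*4*4²*17/5) - 1*0 = (6 - 3*4*16*17/5) + 0 = (6 - 3*64*17/5) + 0 = (6 - 3264/5) + 0 = -3234/5 + 0 = -3234/5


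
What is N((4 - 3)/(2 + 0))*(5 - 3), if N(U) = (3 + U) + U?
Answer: 8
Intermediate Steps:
N(U) = 3 + 2*U
N((4 - 3)/(2 + 0))*(5 - 3) = (3 + 2*((4 - 3)/(2 + 0)))*(5 - 3) = (3 + 2*(1/2))*2 = (3 + 2*(1*(½)))*2 = (3 + 2*(½))*2 = (3 + 1)*2 = 4*2 = 8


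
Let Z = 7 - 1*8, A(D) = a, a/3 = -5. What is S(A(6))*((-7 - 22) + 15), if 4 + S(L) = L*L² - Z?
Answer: 47292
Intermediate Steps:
a = -15 (a = 3*(-5) = -15)
A(D) = -15
Z = -1 (Z = 7 - 8 = -1)
S(L) = -3 + L³ (S(L) = -4 + (L*L² - 1*(-1)) = -4 + (L³ + 1) = -4 + (1 + L³) = -3 + L³)
S(A(6))*((-7 - 22) + 15) = (-3 + (-15)³)*((-7 - 22) + 15) = (-3 - 3375)*(-29 + 15) = -3378*(-14) = 47292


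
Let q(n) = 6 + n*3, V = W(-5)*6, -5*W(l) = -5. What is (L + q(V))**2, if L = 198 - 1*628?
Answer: 164836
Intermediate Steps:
W(l) = 1 (W(l) = -1/5*(-5) = 1)
L = -430 (L = 198 - 628 = -430)
V = 6 (V = 1*6 = 6)
q(n) = 6 + 3*n
(L + q(V))**2 = (-430 + (6 + 3*6))**2 = (-430 + (6 + 18))**2 = (-430 + 24)**2 = (-406)**2 = 164836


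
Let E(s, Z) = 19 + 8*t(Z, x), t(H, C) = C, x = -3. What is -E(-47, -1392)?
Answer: 5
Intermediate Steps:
E(s, Z) = -5 (E(s, Z) = 19 + 8*(-3) = 19 - 24 = -5)
-E(-47, -1392) = -1*(-5) = 5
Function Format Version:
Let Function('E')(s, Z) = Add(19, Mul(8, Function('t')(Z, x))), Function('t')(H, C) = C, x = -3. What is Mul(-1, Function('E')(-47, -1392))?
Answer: 5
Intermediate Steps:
Function('E')(s, Z) = -5 (Function('E')(s, Z) = Add(19, Mul(8, -3)) = Add(19, -24) = -5)
Mul(-1, Function('E')(-47, -1392)) = Mul(-1, -5) = 5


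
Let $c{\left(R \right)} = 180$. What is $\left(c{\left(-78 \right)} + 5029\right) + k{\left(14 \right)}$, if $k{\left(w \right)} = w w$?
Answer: $5405$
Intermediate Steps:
$k{\left(w \right)} = w^{2}$
$\left(c{\left(-78 \right)} + 5029\right) + k{\left(14 \right)} = \left(180 + 5029\right) + 14^{2} = 5209 + 196 = 5405$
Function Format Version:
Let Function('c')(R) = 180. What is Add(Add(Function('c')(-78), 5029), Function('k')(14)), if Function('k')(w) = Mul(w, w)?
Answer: 5405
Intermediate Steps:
Function('k')(w) = Pow(w, 2)
Add(Add(Function('c')(-78), 5029), Function('k')(14)) = Add(Add(180, 5029), Pow(14, 2)) = Add(5209, 196) = 5405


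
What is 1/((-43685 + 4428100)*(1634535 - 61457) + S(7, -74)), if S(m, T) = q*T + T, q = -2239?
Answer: 1/6897026944982 ≈ 1.4499e-13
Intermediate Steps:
S(m, T) = -2238*T (S(m, T) = -2239*T + T = -2238*T)
1/((-43685 + 4428100)*(1634535 - 61457) + S(7, -74)) = 1/((-43685 + 4428100)*(1634535 - 61457) - 2238*(-74)) = 1/(4384415*1573078 + 165612) = 1/(6897026779370 + 165612) = 1/6897026944982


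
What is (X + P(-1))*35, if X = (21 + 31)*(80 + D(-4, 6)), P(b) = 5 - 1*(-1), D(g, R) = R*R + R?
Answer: 222250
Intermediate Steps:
D(g, R) = R + R² (D(g, R) = R² + R = R + R²)
P(b) = 6 (P(b) = 5 + 1 = 6)
X = 6344 (X = (21 + 31)*(80 + 6*(1 + 6)) = 52*(80 + 6*7) = 52*(80 + 42) = 52*122 = 6344)
(X + P(-1))*35 = (6344 + 6)*35 = 6350*35 = 222250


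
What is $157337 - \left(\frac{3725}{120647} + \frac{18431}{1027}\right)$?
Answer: $\frac{19492529968621}{123904469} \approx 1.5732 \cdot 10^{5}$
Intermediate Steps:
$157337 - \left(\frac{3725}{120647} + \frac{18431}{1027}\right) = 157337 - \frac{2227470432}{123904469} = \frac{19492529968621}{123904469}$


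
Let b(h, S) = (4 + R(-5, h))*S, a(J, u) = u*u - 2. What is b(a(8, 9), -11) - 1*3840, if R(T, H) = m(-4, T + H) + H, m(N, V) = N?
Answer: -4709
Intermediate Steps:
a(J, u) = -2 + u² (a(J, u) = u² - 2 = -2 + u²)
R(T, H) = -4 + H
b(h, S) = S*h (b(h, S) = (4 + (-4 + h))*S = h*S = S*h)
b(a(8, 9), -11) - 1*3840 = -11*(-2 + 9²) - 1*3840 = -11*(-2 + 81) - 3840 = -11*79 - 3840 = -869 - 3840 = -4709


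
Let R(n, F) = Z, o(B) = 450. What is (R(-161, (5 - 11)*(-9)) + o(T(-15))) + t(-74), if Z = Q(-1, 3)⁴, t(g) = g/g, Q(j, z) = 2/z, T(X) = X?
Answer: 36547/81 ≈ 451.20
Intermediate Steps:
t(g) = 1
Z = 16/81 (Z = (2/3)⁴ = (2*(⅓))⁴ = (⅔)⁴ = 16/81 ≈ 0.19753)
R(n, F) = 16/81
(R(-161, (5 - 11)*(-9)) + o(T(-15))) + t(-74) = (16/81 + 450) + 1 = 36466/81 + 1 = 36547/81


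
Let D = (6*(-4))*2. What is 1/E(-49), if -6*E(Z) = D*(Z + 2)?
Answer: -1/376 ≈ -0.0026596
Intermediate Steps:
D = -48 (D = -24*2 = -48)
E(Z) = 16 + 8*Z (E(Z) = -(-8)*(Z + 2) = -(-8)*(2 + Z) = -(-96 - 48*Z)/6 = 16 + 8*Z)
1/E(-49) = 1/(16 + 8*(-49)) = 1/(16 - 392) = 1/(-376) = -1/376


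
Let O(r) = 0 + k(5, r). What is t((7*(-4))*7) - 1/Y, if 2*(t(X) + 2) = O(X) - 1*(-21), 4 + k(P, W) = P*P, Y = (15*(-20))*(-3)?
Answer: 17099/900 ≈ 18.999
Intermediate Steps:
Y = 900 (Y = -300*(-3) = 900)
k(P, W) = -4 + P² (k(P, W) = -4 + P*P = -4 + P²)
O(r) = 21 (O(r) = 0 + (-4 + 5²) = 0 + (-4 + 25) = 0 + 21 = 21)
t(X) = 19 (t(X) = -2 + (21 - 1*(-21))/2 = -2 + (21 + 21)/2 = -2 + (½)*42 = -2 + 21 = 19)
t((7*(-4))*7) - 1/Y = 19 - 1/900 = 17099/900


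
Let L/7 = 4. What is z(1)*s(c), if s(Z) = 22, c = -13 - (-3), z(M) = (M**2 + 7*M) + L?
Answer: 792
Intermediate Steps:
L = 28 (L = 7*4 = 28)
z(M) = 28 + M**2 + 7*M (z(M) = (M**2 + 7*M) + 28 = 28 + M**2 + 7*M)
c = -10 (c = -13 - 1*(-3) = -13 + 3 = -10)
z(1)*s(c) = (28 + 1**2 + 7*1)*22 = (28 + 1 + 7)*22 = 36*22 = 792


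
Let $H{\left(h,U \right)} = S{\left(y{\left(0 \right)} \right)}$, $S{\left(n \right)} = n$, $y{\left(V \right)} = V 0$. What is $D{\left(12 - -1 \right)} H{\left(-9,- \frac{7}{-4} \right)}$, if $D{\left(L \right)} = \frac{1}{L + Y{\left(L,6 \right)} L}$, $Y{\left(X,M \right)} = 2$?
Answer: $0$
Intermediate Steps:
$y{\left(V \right)} = 0$
$H{\left(h,U \right)} = 0$
$D{\left(L \right)} = \frac{1}{3 L}$ ($D{\left(L \right)} = \frac{1}{L + 2 L} = \frac{1}{3 L}$)
$D{\left(12 - -1 \right)} H{\left(-9,- \frac{7}{-4} \right)} = \frac{1}{3 \left(12 - -1\right)} 0 = \frac{1}{3 \left(12 + 1\right)} 0 = \frac{1}{3 \cdot 13} \cdot 0 = \frac{1}{3} \cdot \frac{1}{13} \cdot 0 = \frac{1}{39} \cdot 0 = 0$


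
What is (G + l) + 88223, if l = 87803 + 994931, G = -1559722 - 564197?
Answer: -952962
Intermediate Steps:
G = -2123919
l = 1082734
(G + l) + 88223 = (-2123919 + 1082734) + 88223 = -1041185 + 88223 = -952962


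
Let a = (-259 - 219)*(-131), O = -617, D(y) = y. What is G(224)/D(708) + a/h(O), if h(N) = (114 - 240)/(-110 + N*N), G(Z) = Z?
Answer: -703017325573/3717 ≈ -1.8914e+8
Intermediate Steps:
a = 62618 (a = -478*(-131) = 62618)
h(N) = -126/(-110 + N**2)
G(224)/D(708) + a/h(O) = 224/708 + 62618/((-126/(-110 + (-617)**2))) = 224*(1/708) + 62618/((-126/(-110 + 380689))) = 56/177 + 62618/((-126/380579)) = 56/177 + 62618/((-126*1/380579)) = 56/177 + 62618/(-126/380579) = 56/177 + 62618*(-380579/126) = 56/177 - 11915547911/63 = -703017325573/3717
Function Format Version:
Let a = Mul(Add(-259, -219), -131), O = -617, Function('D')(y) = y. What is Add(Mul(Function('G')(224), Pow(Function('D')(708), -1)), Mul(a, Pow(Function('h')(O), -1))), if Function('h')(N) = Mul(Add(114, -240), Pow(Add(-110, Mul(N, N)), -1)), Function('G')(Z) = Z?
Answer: Rational(-703017325573, 3717) ≈ -1.8914e+8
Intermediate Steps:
a = 62618 (a = Mul(-478, -131) = 62618)
Function('h')(N) = Mul(-126, Pow(Add(-110, Pow(N, 2)), -1))
Add(Mul(Function('G')(224), Pow(Function('D')(708), -1)), Mul(a, Pow(Function('h')(O), -1))) = Add(Mul(224, Pow(708, -1)), Mul(62618, Pow(Mul(-126, Pow(Add(-110, Pow(-617, 2)), -1)), -1))) = Add(Mul(224, Rational(1, 708)), Mul(62618, Pow(Mul(-126, Pow(Add(-110, 380689), -1)), -1))) = Add(Rational(56, 177), Mul(62618, Pow(Mul(-126, Pow(380579, -1)), -1))) = Add(Rational(56, 177), Mul(62618, Pow(Mul(-126, Rational(1, 380579)), -1))) = Add(Rational(56, 177), Mul(62618, Pow(Rational(-126, 380579), -1))) = Add(Rational(56, 177), Mul(62618, Rational(-380579, 126))) = Add(Rational(56, 177), Rational(-11915547911, 63)) = Rational(-703017325573, 3717)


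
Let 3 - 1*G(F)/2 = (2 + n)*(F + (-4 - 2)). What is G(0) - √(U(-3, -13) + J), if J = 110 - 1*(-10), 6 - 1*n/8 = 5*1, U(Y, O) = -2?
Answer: 126 - √118 ≈ 115.14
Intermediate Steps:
n = 8 (n = 48 - 40 = 8)
J = 120 (J = 110 + 10 = 120)
G(F) = 126 - 20*F (G(F) = 6 - 2*(2 + 8)*(F + (-4 - 2)) = 6 - 20*(F - 6) = 6 - 20*(-6 + F) = 6 - 2*(-60 + 10*F) = 6 + (120 - 20*F) = 126 - 20*F)
G(0) - √(U(-3, -13) + J) = (126 - 20*0) - √(-2 + 120) = (126 + 0) - √118 = 126 - √118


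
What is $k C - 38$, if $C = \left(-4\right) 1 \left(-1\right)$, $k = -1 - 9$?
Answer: $-78$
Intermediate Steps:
$k = -10$ ($k = -1 - 9 = -10$)
$C = 4$ ($C = \left(-4\right) \left(-1\right) = 4$)
$k C - 38 = \left(-10\right) 4 - 38 = -40 - 38 = -78$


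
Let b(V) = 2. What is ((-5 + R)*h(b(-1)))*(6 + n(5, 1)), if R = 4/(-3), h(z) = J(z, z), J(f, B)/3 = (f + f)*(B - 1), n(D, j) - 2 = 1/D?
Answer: -3116/5 ≈ -623.20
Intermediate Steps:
n(D, j) = 2 + 1/D
J(f, B) = 6*f*(-1 + B) (J(f, B) = 3*((f + f)*(B - 1)) = 3*((2*f)*(-1 + B)) = 3*(2*f*(-1 + B)) = 6*f*(-1 + B))
h(z) = 6*z*(-1 + z)
R = -4/3 (R = 4*(-1/3) = -4/3 ≈ -1.3333)
((-5 + R)*h(b(-1)))*(6 + n(5, 1)) = ((-5 - 4/3)*(6*2*(-1 + 2)))*(6 + (2 + 1/5)) = (-38*2)*(6 + (2 + 1/5)) = (-19/3*12)*(6 + 11/5) = -76*41/5 = -3116/5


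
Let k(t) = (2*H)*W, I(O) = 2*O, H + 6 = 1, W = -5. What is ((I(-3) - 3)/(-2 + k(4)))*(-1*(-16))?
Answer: -3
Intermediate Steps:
H = -5 (H = -6 + 1 = -5)
k(t) = 50 (k(t) = (2*(-5))*(-5) = -10*(-5) = 50)
((I(-3) - 3)/(-2 + k(4)))*(-1*(-16)) = ((2*(-3) - 3)/(-2 + 50))*(-1*(-16)) = ((-6 - 3)/48)*16 = -9*1/48*16 = -3/16*16 = -3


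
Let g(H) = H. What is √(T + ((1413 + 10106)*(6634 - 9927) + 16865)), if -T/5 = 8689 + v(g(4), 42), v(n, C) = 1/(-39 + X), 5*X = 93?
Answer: I*√394921760838/102 ≈ 6161.1*I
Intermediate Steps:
X = 93/5 (X = (⅕)*93 = 93/5 ≈ 18.600)
v(n, C) = -5/102 (v(n, C) = 1/(-39 + 93/5) = 1/(-102/5) = -5/102)
T = -4431365/102 (T = -5*(8689 - 5/102) = -5*886273/102 = -4431365/102 ≈ -43445.)
√(T + ((1413 + 10106)*(6634 - 9927) + 16865)) = √(-4431365/102 + ((1413 + 10106)*(6634 - 9927) + 16865)) = √(-4431365/102 + (11519*(-3293) + 16865)) = √(-4431365/102 + (-37932067 + 16865)) = √(-4431365/102 - 37915202) = √(-3871781969/102) = I*√394921760838/102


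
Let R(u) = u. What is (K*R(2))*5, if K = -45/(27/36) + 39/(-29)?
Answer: -17790/29 ≈ -613.45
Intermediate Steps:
K = -1779/29 (K = -45/(27*(1/36)) + 39*(-1/29) = -45/¾ - 39/29 = -45*4/3 - 39/29 = -60 - 39/29 = -1779/29 ≈ -61.345)
(K*R(2))*5 = -1779/29*2*5 = -3558/29*5 = -17790/29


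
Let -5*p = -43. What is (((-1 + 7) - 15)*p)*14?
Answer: -5418/5 ≈ -1083.6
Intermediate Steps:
p = 43/5 (p = -⅕*(-43) = 43/5 ≈ 8.6000)
(((-1 + 7) - 15)*p)*14 = (((-1 + 7) - 15)*(43/5))*14 = ((6 - 15)*(43/5))*14 = -9*43/5*14 = -387/5*14 = -5418/5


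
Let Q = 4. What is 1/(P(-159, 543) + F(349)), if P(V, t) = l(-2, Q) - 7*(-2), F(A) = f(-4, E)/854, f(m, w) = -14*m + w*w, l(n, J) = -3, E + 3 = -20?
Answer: 854/9979 ≈ 0.085580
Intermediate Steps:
E = -23 (E = -3 - 20 = -23)
f(m, w) = w² - 14*m (f(m, w) = -14*m + w² = w² - 14*m)
F(A) = 585/854 (F(A) = ((-23)² - 14*(-4))/854 = (529 + 56)*(1/854) = 585*(1/854) = 585/854)
P(V, t) = 11 (P(V, t) = -3 - 7*(-2) = -3 + 14 = 11)
1/(P(-159, 543) + F(349)) = 1/(11 + 585/854) = 1/(9979/854) = 854/9979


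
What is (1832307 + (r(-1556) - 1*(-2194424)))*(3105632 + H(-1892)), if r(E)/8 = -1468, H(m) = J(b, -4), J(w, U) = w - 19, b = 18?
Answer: 12469068091797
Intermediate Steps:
J(w, U) = -19 + w
H(m) = -1 (H(m) = -19 + 18 = -1)
r(E) = -11744 (r(E) = 8*(-1468) = -11744)
(1832307 + (r(-1556) - 1*(-2194424)))*(3105632 + H(-1892)) = (1832307 + (-11744 - 1*(-2194424)))*(3105632 - 1) = (1832307 + (-11744 + 2194424))*3105631 = (1832307 + 2182680)*3105631 = 4014987*3105631 = 12469068091797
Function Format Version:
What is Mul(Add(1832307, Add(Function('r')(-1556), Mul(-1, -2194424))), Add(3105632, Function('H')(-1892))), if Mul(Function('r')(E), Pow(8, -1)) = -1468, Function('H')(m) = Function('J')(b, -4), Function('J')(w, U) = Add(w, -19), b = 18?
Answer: 12469068091797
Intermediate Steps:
Function('J')(w, U) = Add(-19, w)
Function('H')(m) = -1 (Function('H')(m) = Add(-19, 18) = -1)
Function('r')(E) = -11744 (Function('r')(E) = Mul(8, -1468) = -11744)
Mul(Add(1832307, Add(Function('r')(-1556), Mul(-1, -2194424))), Add(3105632, Function('H')(-1892))) = Mul(Add(1832307, Add(-11744, Mul(-1, -2194424))), Add(3105632, -1)) = Mul(Add(1832307, Add(-11744, 2194424)), 3105631) = Mul(Add(1832307, 2182680), 3105631) = Mul(4014987, 3105631) = 12469068091797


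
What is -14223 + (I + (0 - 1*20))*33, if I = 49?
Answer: -13266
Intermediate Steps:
-14223 + (I + (0 - 1*20))*33 = -14223 + (49 + (0 - 1*20))*33 = -14223 + (49 + (0 - 20))*33 = -14223 + (49 - 20)*33 = -14223 + 29*33 = -14223 + 957 = -13266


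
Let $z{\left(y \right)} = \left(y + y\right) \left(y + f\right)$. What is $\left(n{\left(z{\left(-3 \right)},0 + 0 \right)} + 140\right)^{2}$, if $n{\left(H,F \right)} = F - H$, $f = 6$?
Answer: $24964$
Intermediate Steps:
$z{\left(y \right)} = 2 y \left(6 + y\right)$ ($z{\left(y \right)} = \left(y + y\right) \left(y + 6\right) = 2 y \left(6 + y\right)$)
$\left(n{\left(z{\left(-3 \right)},0 + 0 \right)} + 140\right)^{2} = \left(\left(\left(0 + 0\right) - 2 \left(-3\right) \left(6 - 3\right)\right) + 140\right)^{2} = \left(\left(0 - 2 \left(-3\right) 3\right) + 140\right)^{2} = \left(\left(0 - -18\right) + 140\right)^{2} = \left(\left(0 + 18\right) + 140\right)^{2} = \left(18 + 140\right)^{2} = 158^{2} = 24964$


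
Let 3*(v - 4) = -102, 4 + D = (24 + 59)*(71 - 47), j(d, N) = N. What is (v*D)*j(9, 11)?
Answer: -656040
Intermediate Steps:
D = 1988 (D = -4 + (24 + 59)*(71 - 47) = -4 + 83*24 = -4 + 1992 = 1988)
v = -30 (v = 4 + (1/3)*(-102) = 4 - 34 = -30)
(v*D)*j(9, 11) = -30*1988*11 = -59640*11 = -656040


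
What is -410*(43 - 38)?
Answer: -2050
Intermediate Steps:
-410*(43 - 38) = -410*5 = -2050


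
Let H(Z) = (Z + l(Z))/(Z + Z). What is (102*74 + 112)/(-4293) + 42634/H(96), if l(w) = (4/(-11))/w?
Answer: 9277117072876/108797499 ≈ 85270.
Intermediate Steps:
l(w) = -4/(11*w) (l(w) = (4*(-1/11))/w = -4/(11*w))
H(Z) = (Z - 4/(11*Z))/(2*Z) (H(Z) = (Z - 4/(11*Z))/(Z + Z) = (Z - 4/(11*Z))/((2*Z)) = (Z - 4/(11*Z))*(1/(2*Z)) = (Z - 4/(11*Z))/(2*Z))
(102*74 + 112)/(-4293) + 42634/H(96) = (102*74 + 112)/(-4293) + 42634/(½ - 2/11/96²) = (7548 + 112)*(-1/4293) + 42634/(½ - 2/11*1/9216) = 7660*(-1/4293) + 42634/(½ - 1/50688) = -7660/4293 + 42634/(25343/50688) = -7660/4293 + 42634*(50688/25343) = -7660/4293 + 2161032192/25343 = 9277117072876/108797499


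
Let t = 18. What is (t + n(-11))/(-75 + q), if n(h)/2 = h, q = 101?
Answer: -2/13 ≈ -0.15385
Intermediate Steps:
n(h) = 2*h
(t + n(-11))/(-75 + q) = (18 + 2*(-11))/(-75 + 101) = (18 - 22)/26 = -4*1/26 = -2/13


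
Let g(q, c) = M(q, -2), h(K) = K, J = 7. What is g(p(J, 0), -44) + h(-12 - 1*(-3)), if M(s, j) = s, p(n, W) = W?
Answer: -9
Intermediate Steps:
g(q, c) = q
g(p(J, 0), -44) + h(-12 - 1*(-3)) = 0 + (-12 - 1*(-3)) = 0 + (-12 + 3) = 0 - 9 = -9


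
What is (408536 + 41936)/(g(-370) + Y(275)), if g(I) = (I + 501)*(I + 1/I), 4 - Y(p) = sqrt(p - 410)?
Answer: -996300494068880/107192134616367 + 61669616800*I*sqrt(15)/107192134616367 ≈ -9.2945 + 0.0022282*I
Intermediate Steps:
Y(p) = 4 - sqrt(-410 + p) (Y(p) = 4 - sqrt(p - 410) = 4 - sqrt(-410 + p))
g(I) = (501 + I)*(I + 1/I)
(408536 + 41936)/(g(-370) + Y(275)) = (408536 + 41936)/((1 + (-370)**2 + 501*(-370) + 501/(-370)) + (4 - sqrt(-410 + 275))) = 450472/((1 + 136900 - 185370 + 501*(-1/370)) + (4 - sqrt(-135))) = 450472/((1 + 136900 - 185370 - 501/370) + (4 - 3*I*sqrt(15))) = 450472/(-17934031/370 + (4 - 3*I*sqrt(15))) = 450472/(-17932551/370 - 3*I*sqrt(15))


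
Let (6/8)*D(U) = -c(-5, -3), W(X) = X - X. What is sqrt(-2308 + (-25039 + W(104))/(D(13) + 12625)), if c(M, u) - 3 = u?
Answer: I*sqrt(14727587195)/2525 ≈ 48.062*I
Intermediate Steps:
c(M, u) = 3 + u
W(X) = 0
D(U) = 0 (D(U) = 4*(-(3 - 3))/3 = 4*(-1*0)/3 = (4/3)*0 = 0)
sqrt(-2308 + (-25039 + W(104))/(D(13) + 12625)) = sqrt(-2308 + (-25039 + 0)/(0 + 12625)) = sqrt(-2308 - 25039/12625) = sqrt(-29163539/12625) = I*sqrt(14727587195)/2525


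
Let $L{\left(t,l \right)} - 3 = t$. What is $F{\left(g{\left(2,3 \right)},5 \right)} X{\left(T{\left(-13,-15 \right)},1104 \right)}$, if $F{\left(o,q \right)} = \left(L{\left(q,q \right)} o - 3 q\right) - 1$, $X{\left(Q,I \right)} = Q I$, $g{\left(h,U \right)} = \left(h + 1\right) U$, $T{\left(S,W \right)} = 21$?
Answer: $1298304$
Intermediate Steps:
$L{\left(t,l \right)} = 3 + t$
$g{\left(h,U \right)} = U \left(1 + h\right)$ ($g{\left(h,U \right)} = \left(1 + h\right) U = U \left(1 + h\right)$)
$X{\left(Q,I \right)} = I Q$
$F{\left(o,q \right)} = -1 - 3 q + o \left(3 + q\right)$ ($F{\left(o,q \right)} = \left(\left(3 + q\right) o - 3 q\right) - 1 = \left(o \left(3 + q\right) - 3 q\right) - 1 = \left(- 3 q + o \left(3 + q\right)\right) - 1 = -1 - 3 q + o \left(3 + q\right)$)
$F{\left(g{\left(2,3 \right)},5 \right)} X{\left(T{\left(-13,-15 \right)},1104 \right)} = \left(-1 - 15 + 3 \left(1 + 2\right) \left(3 + 5\right)\right) 1104 \cdot 21 = \left(-1 - 15 + 3 \cdot 3 \cdot 8\right) 23184 = \left(-1 - 15 + 9 \cdot 8\right) 23184 = \left(-1 - 15 + 72\right) 23184 = 56 \cdot 23184 = 1298304$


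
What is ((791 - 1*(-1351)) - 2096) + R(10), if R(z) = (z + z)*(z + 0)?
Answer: 246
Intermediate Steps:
R(z) = 2*z**2 (R(z) = (2*z)*z = 2*z**2)
((791 - 1*(-1351)) - 2096) + R(10) = ((791 - 1*(-1351)) - 2096) + 2*10**2 = ((791 + 1351) - 2096) + 2*100 = (2142 - 2096) + 200 = 46 + 200 = 246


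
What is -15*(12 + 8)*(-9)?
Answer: 2700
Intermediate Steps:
-15*(12 + 8)*(-9) = -15*20*(-9) = -300*(-9) = 2700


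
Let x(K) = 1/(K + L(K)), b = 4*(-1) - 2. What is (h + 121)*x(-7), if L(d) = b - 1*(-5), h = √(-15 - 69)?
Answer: -121/8 - I*√21/4 ≈ -15.125 - 1.1456*I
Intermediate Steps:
b = -6 (b = -4 - 2 = -6)
h = 2*I*√21 (h = √(-84) = 2*I*√21 ≈ 9.1651*I)
L(d) = -1 (L(d) = -6 - 1*(-5) = -6 + 5 = -1)
x(K) = 1/(-1 + K) (x(K) = 1/(K - 1) = 1/(-1 + K))
(h + 121)*x(-7) = (2*I*√21 + 121)/(-1 - 7) = (121 + 2*I*√21)/(-8) = (121 + 2*I*√21)*(-⅛) = -121/8 - I*√21/4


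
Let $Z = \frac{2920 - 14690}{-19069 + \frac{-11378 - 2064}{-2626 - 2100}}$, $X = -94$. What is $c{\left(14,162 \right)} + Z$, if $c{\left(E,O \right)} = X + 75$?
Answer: $- \frac{414100342}{22526663} \approx -18.383$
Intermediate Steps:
$c{\left(E,O \right)} = -19$ ($c{\left(E,O \right)} = -94 + 75 = -19$)
$Z = \frac{13906255}{22526663}$ ($Z = - \frac{11770}{-19069 - \frac{13442}{-4726}} = - \frac{11770}{-19069 - - \frac{6721}{2363}} = - \frac{11770}{-19069 + \frac{6721}{2363}} = - \frac{11770}{- \frac{45053326}{2363}} = \left(-11770\right) \left(- \frac{2363}{45053326}\right) = \frac{13906255}{22526663} \approx 0.61732$)
$c{\left(14,162 \right)} + Z = -19 + \frac{13906255}{22526663} = - \frac{414100342}{22526663}$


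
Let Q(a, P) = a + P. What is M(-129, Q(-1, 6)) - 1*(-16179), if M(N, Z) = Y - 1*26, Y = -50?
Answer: 16103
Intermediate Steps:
Q(a, P) = P + a
M(N, Z) = -76 (M(N, Z) = -50 - 1*26 = -50 - 26 = -76)
M(-129, Q(-1, 6)) - 1*(-16179) = -76 - 1*(-16179) = -76 + 16179 = 16103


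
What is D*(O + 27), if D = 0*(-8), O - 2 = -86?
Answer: 0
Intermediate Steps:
O = -84 (O = 2 - 86 = -84)
D = 0
D*(O + 27) = 0*(-84 + 27) = 0*(-57) = 0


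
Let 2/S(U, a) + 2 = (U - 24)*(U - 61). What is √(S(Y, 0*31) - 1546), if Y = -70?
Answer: 5*I*√7233053/342 ≈ 39.319*I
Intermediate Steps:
S(U, a) = 2/(-2 + (-61 + U)*(-24 + U)) (S(U, a) = 2/(-2 + (U - 24)*(U - 61)) = 2/(-2 + (-24 + U)*(-61 + U)) = 2/(-2 + (-61 + U)*(-24 + U)))
√(S(Y, 0*31) - 1546) = √(2/(1462 + (-70)² - 85*(-70)) - 1546) = √(2/(1462 + 4900 + 5950) - 1546) = √(2/12312 - 1546) = √(2*(1/12312) - 1546) = √(1/6156 - 1546) = √(-9517175/6156) = 5*I*√7233053/342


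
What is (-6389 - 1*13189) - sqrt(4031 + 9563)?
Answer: -19578 - sqrt(13594) ≈ -19695.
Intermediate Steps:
(-6389 - 1*13189) - sqrt(4031 + 9563) = (-6389 - 13189) - sqrt(13594) = -19578 - sqrt(13594)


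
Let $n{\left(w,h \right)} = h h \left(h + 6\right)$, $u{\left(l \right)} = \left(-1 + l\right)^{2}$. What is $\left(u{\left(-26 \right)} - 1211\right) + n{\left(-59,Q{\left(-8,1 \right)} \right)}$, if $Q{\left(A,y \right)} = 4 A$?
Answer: $-27106$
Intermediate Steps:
$n{\left(w,h \right)} = h^{2} \left(6 + h\right)$
$\left(u{\left(-26 \right)} - 1211\right) + n{\left(-59,Q{\left(-8,1 \right)} \right)} = \left(\left(-1 - 26\right)^{2} - 1211\right) + \left(4 \left(-8\right)\right)^{2} \left(6 + 4 \left(-8\right)\right) = \left(\left(-27\right)^{2} - 1211\right) + \left(-32\right)^{2} \left(6 - 32\right) = \left(729 - 1211\right) + 1024 \left(-26\right) = -482 - 26624 = -27106$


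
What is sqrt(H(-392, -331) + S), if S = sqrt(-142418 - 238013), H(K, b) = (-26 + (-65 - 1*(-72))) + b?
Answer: sqrt(-350 + I*sqrt(380431)) ≈ 13.401 + 23.013*I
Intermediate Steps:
H(K, b) = -19 + b (H(K, b) = (-26 + (-65 + 72)) + b = (-26 + 7) + b = -19 + b)
S = I*sqrt(380431) (S = sqrt(-380431) = I*sqrt(380431) ≈ 616.79*I)
sqrt(H(-392, -331) + S) = sqrt((-19 - 331) + I*sqrt(380431)) = sqrt(-350 + I*sqrt(380431))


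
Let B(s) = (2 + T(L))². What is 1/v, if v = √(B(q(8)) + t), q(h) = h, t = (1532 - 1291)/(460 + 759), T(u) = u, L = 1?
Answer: √3416857/5606 ≈ 0.32973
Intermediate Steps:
t = 241/1219 ≈ 0.19770
B(s) = 9 (B(s) = (2 + 1)² = 3² = 9)
v = 2*√3416857/1219 (v = √(9 + 241/1219) = √(11212/1219) = 2*√3416857/1219 ≈ 3.0328)
1/v = 1/(2*√3416857/1219) = √3416857/5606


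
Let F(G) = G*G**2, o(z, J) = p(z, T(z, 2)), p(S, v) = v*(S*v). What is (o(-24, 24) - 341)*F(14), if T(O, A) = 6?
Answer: -3306520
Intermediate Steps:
p(S, v) = S*v**2
o(z, J) = 36*z (o(z, J) = z*6**2 = z*36 = 36*z)
F(G) = G**3
(o(-24, 24) - 341)*F(14) = (36*(-24) - 341)*14**3 = (-864 - 341)*2744 = -1205*2744 = -3306520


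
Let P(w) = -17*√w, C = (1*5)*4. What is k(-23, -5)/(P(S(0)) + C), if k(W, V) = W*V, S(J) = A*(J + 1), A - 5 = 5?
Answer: -230/249 - 391*√10/498 ≈ -3.4065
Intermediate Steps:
C = 20 (C = 5*4 = 20)
A = 10 (A = 5 + 5 = 10)
S(J) = 10 + 10*J (S(J) = 10*(J + 1) = 10*(1 + J) = 10 + 10*J)
k(W, V) = V*W
k(-23, -5)/(P(S(0)) + C) = (-5*(-23))/(-17*√(10 + 10*0) + 20) = 115/(-17*√(10 + 0) + 20) = 115/(-17*√10 + 20) = 115/(20 - 17*√10)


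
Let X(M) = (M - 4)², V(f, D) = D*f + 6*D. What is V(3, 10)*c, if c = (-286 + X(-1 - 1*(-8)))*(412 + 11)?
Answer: -10545390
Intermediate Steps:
V(f, D) = 6*D + D*f
X(M) = (-4 + M)²
c = -117171 (c = (-286 + (-4 + (-1 - 1*(-8)))²)*(412 + 11) = (-286 + (-4 + (-1 + 8))²)*423 = (-286 + (-4 + 7)²)*423 = (-286 + 3²)*423 = (-286 + 9)*423 = -277*423 = -117171)
V(3, 10)*c = (10*(6 + 3))*(-117171) = (10*9)*(-117171) = 90*(-117171) = -10545390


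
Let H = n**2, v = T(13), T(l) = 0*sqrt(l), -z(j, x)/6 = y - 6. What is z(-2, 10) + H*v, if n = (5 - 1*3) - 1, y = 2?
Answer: 24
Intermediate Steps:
z(j, x) = 24 (z(j, x) = -6*(2 - 6) = -6*(-4) = 24)
n = 1 (n = (5 - 3) - 1 = 2 - 1 = 1)
T(l) = 0
v = 0
H = 1 (H = 1**2 = 1)
z(-2, 10) + H*v = 24 + 1*0 = 24 + 0 = 24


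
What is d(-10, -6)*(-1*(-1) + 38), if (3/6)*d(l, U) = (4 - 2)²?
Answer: 312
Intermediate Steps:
d(l, U) = 8 (d(l, U) = 2*(4 - 2)² = 2*2² = 2*4 = 8)
d(-10, -6)*(-1*(-1) + 38) = 8*(-1*(-1) + 38) = 8*(1 + 38) = 8*39 = 312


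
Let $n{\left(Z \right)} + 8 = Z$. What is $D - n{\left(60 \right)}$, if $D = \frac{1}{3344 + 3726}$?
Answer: $- \frac{367639}{7070} \approx -52.0$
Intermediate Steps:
$n{\left(Z \right)} = -8 + Z$
$D = \frac{1}{7070} \approx 0.00014144$
$D - n{\left(60 \right)} = \frac{1}{7070} - \left(-8 + 60\right) = \frac{1}{7070} - 52 = - \frac{367639}{7070}$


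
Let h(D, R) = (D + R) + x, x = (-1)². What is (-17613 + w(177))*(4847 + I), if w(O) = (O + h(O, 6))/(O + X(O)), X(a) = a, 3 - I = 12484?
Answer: 23797624697/177 ≈ 1.3445e+8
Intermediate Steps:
I = -12481 (I = 3 - 1*12484 = 3 - 12484 = -12481)
x = 1
h(D, R) = 1 + D + R (h(D, R) = (D + R) + 1 = 1 + D + R)
w(O) = (7 + 2*O)/(2*O) (w(O) = (O + (1 + O + 6))/(O + O) = (O + (7 + O))/((2*O)) = (7 + 2*O)*(1/(2*O)) = (7 + 2*O)/(2*O))
(-17613 + w(177))*(4847 + I) = (-17613 + (7/2 + 177)/177)*(4847 - 12481) = (-17613 + (1/177)*(361/2))*(-7634) = (-17613 + 361/354)*(-7634) = -6234641/354*(-7634) = 23797624697/177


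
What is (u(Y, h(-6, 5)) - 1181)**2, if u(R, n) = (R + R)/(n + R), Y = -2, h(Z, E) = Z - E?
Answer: 235591801/169 ≈ 1.3940e+6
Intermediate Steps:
u(R, n) = 2*R/(R + n) (u(R, n) = (2*R)/(R + n) = 2*R/(R + n))
(u(Y, h(-6, 5)) - 1181)**2 = (2*(-2)/(-2 + (-6 - 1*5)) - 1181)**2 = (2*(-2)/(-2 + (-6 - 5)) - 1181)**2 = (2*(-2)/(-2 - 11) - 1181)**2 = (2*(-2)/(-13) - 1181)**2 = (2*(-2)*(-1/13) - 1181)**2 = (4/13 - 1181)**2 = (-15349/13)**2 = 235591801/169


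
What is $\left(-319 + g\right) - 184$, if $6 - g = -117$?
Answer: $-380$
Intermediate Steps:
$g = 123$ ($g = 6 - -117 = 6 + 117 = 123$)
$\left(-319 + g\right) - 184 = \left(-319 + 123\right) - 184 = -196 - 184 = -380$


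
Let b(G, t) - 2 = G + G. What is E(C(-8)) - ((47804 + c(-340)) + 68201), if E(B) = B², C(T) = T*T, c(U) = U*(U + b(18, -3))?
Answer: -214589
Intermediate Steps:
b(G, t) = 2 + 2*G (b(G, t) = 2 + (G + G) = 2 + 2*G)
c(U) = U*(38 + U) (c(U) = U*(U + (2 + 2*18)) = U*(U + (2 + 36)) = U*(U + 38) = U*(38 + U))
C(T) = T²
E(C(-8)) - ((47804 + c(-340)) + 68201) = ((-8)²)² - ((47804 - 340*(38 - 340)) + 68201) = 64² - ((47804 - 340*(-302)) + 68201) = 4096 - ((47804 + 102680) + 68201) = 4096 - (150484 + 68201) = 4096 - 1*218685 = 4096 - 218685 = -214589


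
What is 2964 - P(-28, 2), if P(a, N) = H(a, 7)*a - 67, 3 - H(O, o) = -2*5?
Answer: 3395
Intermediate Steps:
H(O, o) = 13 (H(O, o) = 3 - (-2)*5 = 3 - 1*(-10) = 3 + 10 = 13)
P(a, N) = -67 + 13*a (P(a, N) = 13*a - 67 = -67 + 13*a)
2964 - P(-28, 2) = 2964 - (-67 + 13*(-28)) = 2964 - (-67 - 364) = 2964 - 1*(-431) = 2964 + 431 = 3395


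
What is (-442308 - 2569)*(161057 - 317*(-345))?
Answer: -120304528094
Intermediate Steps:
(-442308 - 2569)*(161057 - 317*(-345)) = -444877*(161057 + 109365) = -444877*270422 = -120304528094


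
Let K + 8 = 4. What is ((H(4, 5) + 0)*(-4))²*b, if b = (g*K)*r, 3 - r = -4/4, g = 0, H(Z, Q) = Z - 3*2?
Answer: 0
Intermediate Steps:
K = -4 (K = -8 + 4 = -4)
H(Z, Q) = -6 + Z (H(Z, Q) = Z - 6 = -6 + Z)
r = 4 (r = 3 - (-4)/4 = 3 - 1*(-1) = 3 + 1 = 4)
b = 0 (b = (0*(-4))*4 = 0*4 = 0)
((H(4, 5) + 0)*(-4))²*b = (((-6 + 4) + 0)*(-4))²*0 = ((-2 + 0)*(-4))²*0 = (-2*(-4))²*0 = 8²*0 = 64*0 = 0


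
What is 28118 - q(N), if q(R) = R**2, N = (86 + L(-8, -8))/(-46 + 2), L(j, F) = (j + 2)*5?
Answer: 3402082/121 ≈ 28116.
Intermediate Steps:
L(j, F) = 10 + 5*j (L(j, F) = (2 + j)*5 = 10 + 5*j)
N = -14/11 (N = (86 + (10 + 5*(-8)))/(-46 + 2) = (86 + (10 - 40))/(-44) = (86 - 30)*(-1/44) = 56*(-1/44) = -14/11 ≈ -1.2727)
28118 - q(N) = 28118 - (-14/11)**2 = 28118 - 1*196/121 = 28118 - 196/121 = 3402082/121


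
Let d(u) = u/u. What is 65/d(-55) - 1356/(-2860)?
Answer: 46814/715 ≈ 65.474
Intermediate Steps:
d(u) = 1
65/d(-55) - 1356/(-2860) = 65/1 - 1356/(-2860) = 65*1 - 1356*(-1/2860) = 65 + 339/715 = 46814/715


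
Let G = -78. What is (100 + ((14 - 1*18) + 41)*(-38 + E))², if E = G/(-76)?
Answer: 2321794225/1444 ≈ 1.6079e+6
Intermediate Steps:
E = 39/38 (E = -78/(-76) = -78*(-1/76) = 39/38 ≈ 1.0263)
(100 + ((14 - 1*18) + 41)*(-38 + E))² = (100 + ((14 - 1*18) + 41)*(-38 + 39/38))² = (100 + ((14 - 18) + 41)*(-1405/38))² = (100 + (-4 + 41)*(-1405/38))² = (100 + 37*(-1405/38))² = (100 - 51985/38)² = (-48185/38)² = 2321794225/1444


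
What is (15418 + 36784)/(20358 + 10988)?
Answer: 26101/15673 ≈ 1.6653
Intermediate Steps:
(15418 + 36784)/(20358 + 10988) = 52202/31346 = 52202*(1/31346) = 26101/15673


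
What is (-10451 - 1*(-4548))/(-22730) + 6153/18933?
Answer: 83873063/143449030 ≈ 0.58469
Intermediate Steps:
(-10451 - 1*(-4548))/(-22730) + 6153/18933 = (-10451 + 4548)*(-1/22730) + 6153*(1/18933) = -5903*(-1/22730) + 2051/6311 = 5903/22730 + 2051/6311 = 83873063/143449030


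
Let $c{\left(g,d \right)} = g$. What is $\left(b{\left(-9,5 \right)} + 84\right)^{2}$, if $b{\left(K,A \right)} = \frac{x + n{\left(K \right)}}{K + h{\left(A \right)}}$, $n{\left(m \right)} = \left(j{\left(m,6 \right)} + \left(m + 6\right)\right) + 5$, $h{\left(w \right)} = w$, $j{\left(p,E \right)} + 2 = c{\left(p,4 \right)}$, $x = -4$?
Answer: $\frac{121801}{16} \approx 7612.6$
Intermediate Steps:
$j{\left(p,E \right)} = -2 + p$
$n{\left(m \right)} = 9 + 2 m$ ($n{\left(m \right)} = \left(\left(-2 + m\right) + \left(m + 6\right)\right) + 5 = \left(\left(-2 + m\right) + \left(6 + m\right)\right) + 5 = \left(4 + 2 m\right) + 5 = 9 + 2 m$)
$b{\left(K,A \right)} = \frac{5 + 2 K}{A + K}$ ($b{\left(K,A \right)} = \frac{-4 + \left(9 + 2 K\right)}{K + A} = \frac{5 + 2 K}{A + K}$)
$\left(b{\left(-9,5 \right)} + 84\right)^{2} = \left(\frac{5 + 2 \left(-9\right)}{5 - 9} + 84\right)^{2} = \left(\frac{5 - 18}{-4} + 84\right)^{2} = \left(\left(- \frac{1}{4}\right) \left(-13\right) + 84\right)^{2} = \left(\frac{13}{4} + 84\right)^{2} = \left(\frac{349}{4}\right)^{2} = \frac{121801}{16}$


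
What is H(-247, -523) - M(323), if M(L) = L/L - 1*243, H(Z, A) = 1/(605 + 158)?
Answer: 184647/763 ≈ 242.00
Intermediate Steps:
H(Z, A) = 1/763
M(L) = -242 (M(L) = 1 - 243 = -242)
H(-247, -523) - M(323) = 1/763 - 1*(-242) = 1/763 + 242 = 184647/763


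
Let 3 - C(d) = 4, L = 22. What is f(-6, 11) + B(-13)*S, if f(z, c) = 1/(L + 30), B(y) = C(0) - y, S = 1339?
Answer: 835537/52 ≈ 16068.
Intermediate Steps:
C(d) = -1 (C(d) = 3 - 1*4 = 3 - 4 = -1)
B(y) = -1 - y
f(z, c) = 1/52 (f(z, c) = 1/(22 + 30) = 1/52)
f(-6, 11) + B(-13)*S = 1/52 + (-1 - 1*(-13))*1339 = 1/52 + (-1 + 13)*1339 = 1/52 + 12*1339 = 1/52 + 16068 = 835537/52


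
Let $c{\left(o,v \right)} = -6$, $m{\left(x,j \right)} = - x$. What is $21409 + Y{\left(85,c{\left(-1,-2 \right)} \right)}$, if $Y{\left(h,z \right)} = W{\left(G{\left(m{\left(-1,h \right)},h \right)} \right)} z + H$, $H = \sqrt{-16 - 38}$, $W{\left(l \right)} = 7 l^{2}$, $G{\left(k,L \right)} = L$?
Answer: $-282041 + 3 i \sqrt{6} \approx -2.8204 \cdot 10^{5} + 7.3485 i$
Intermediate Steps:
$H = 3 i \sqrt{6}$ ($H = \sqrt{-54} = 3 i \sqrt{6} \approx 7.3485 i$)
$Y{\left(h,z \right)} = 3 i \sqrt{6} + 7 z h^{2}$ ($Y{\left(h,z \right)} = 7 h^{2} z + 3 i \sqrt{6} = 7 z h^{2} + 3 i \sqrt{6} = 3 i \sqrt{6} + 7 z h^{2}$)
$21409 + Y{\left(85,c{\left(-1,-2 \right)} \right)} = 21409 + \left(3 i \sqrt{6} + 7 \left(-6\right) 85^{2}\right) = 21409 + \left(3 i \sqrt{6} + 7 \left(-6\right) 7225\right) = 21409 - \left(303450 - 3 i \sqrt{6}\right) = -282041 + 3 i \sqrt{6}$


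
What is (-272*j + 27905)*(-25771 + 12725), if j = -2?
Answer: -371145654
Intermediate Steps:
(-272*j + 27905)*(-25771 + 12725) = (-272*(-2) + 27905)*(-25771 + 12725) = (544 + 27905)*(-13046) = 28449*(-13046) = -371145654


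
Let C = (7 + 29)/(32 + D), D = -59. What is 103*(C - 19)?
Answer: -6283/3 ≈ -2094.3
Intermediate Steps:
C = -4/3 (C = (7 + 29)/(32 - 59) = 36/(-27) = 36*(-1/27) = -4/3 ≈ -1.3333)
103*(C - 19) = 103*(-4/3 - 19) = 103*(-61/3) = -6283/3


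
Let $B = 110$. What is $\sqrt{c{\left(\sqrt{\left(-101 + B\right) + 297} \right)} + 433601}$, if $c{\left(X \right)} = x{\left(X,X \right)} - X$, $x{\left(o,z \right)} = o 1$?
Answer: $7 \sqrt{8849} \approx 658.48$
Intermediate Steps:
$x{\left(o,z \right)} = o$
$c{\left(X \right)} = 0$ ($c{\left(X \right)} = X - X = 0$)
$\sqrt{c{\left(\sqrt{\left(-101 + B\right) + 297} \right)} + 433601} = \sqrt{0 + 433601} = \sqrt{433601} = 7 \sqrt{8849}$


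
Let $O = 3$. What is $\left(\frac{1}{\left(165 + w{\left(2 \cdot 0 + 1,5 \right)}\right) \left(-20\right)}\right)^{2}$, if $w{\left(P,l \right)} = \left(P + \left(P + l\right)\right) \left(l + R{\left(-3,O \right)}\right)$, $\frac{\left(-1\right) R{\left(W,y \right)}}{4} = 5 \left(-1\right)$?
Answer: $\frac{1}{46240000} \approx 2.1626 \cdot 10^{-8}$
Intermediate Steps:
$R{\left(W,y \right)} = 20$ ($R{\left(W,y \right)} = - 4 \cdot 5 \left(-1\right) = \left(-4\right) \left(-5\right) = 20$)
$w{\left(P,l \right)} = \left(20 + l\right) \left(l + 2 P\right)$ ($w{\left(P,l \right)} = \left(P + \left(P + l\right)\right) \left(l + 20\right) = \left(l + 2 P\right) \left(20 + l\right) = \left(20 + l\right) \left(l + 2 P\right)$)
$\left(\frac{1}{\left(165 + w{\left(2 \cdot 0 + 1,5 \right)}\right) \left(-20\right)}\right)^{2} = \left(\frac{1}{\left(165 + \left(5^{2} + 20 \cdot 5 + 40 \left(2 \cdot 0 + 1\right) + 2 \left(2 \cdot 0 + 1\right) 5\right)\right) \left(-20\right)}\right)^{2} = \left(\frac{1}{165 + \left(25 + 100 + 40 \left(0 + 1\right) + 2 \left(0 + 1\right) 5\right)} \left(- \frac{1}{20}\right)\right)^{2} = \left(\frac{1}{165 + \left(25 + 100 + 40 \cdot 1 + 2 \cdot 1 \cdot 5\right)} \left(- \frac{1}{20}\right)\right)^{2} = \left(\frac{1}{165 + \left(25 + 100 + 40 + 10\right)} \left(- \frac{1}{20}\right)\right)^{2} = \left(\frac{1}{165 + 175} \left(- \frac{1}{20}\right)\right)^{2} = \left(\frac{1}{340} \left(- \frac{1}{20}\right)\right)^{2} = \left(- \frac{1}{6800}\right)^{2} = \frac{1}{46240000}$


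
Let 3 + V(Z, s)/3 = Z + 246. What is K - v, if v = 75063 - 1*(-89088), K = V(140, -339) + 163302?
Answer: 300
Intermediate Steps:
V(Z, s) = 729 + 3*Z (V(Z, s) = -9 + 3*(Z + 246) = -9 + 3*(246 + Z) = -9 + (738 + 3*Z) = 729 + 3*Z)
K = 164451 (K = (729 + 3*140) + 163302 = (729 + 420) + 163302 = 1149 + 163302 = 164451)
v = 164151 (v = 75063 + 89088 = 164151)
K - v = 164451 - 1*164151 = 164451 - 164151 = 300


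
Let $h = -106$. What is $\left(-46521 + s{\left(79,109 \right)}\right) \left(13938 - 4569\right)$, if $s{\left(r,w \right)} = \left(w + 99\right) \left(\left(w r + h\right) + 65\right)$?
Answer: $16264949391$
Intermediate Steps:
$s{\left(r,w \right)} = \left(-41 + r w\right) \left(99 + w\right)$ ($s{\left(r,w \right)} = \left(w + 99\right) \left(\left(w r - 106\right) + 65\right) = \left(99 + w\right) \left(\left(r w - 106\right) + 65\right) = \left(99 + w\right) \left(\left(-106 + r w\right) + 65\right) = \left(99 + w\right) \left(-41 + r w\right) = \left(-41 + r w\right) \left(99 + w\right)$)
$\left(-46521 + s{\left(79,109 \right)}\right) \left(13938 - 4569\right) = \left(-46521 + \left(-4059 - 4469 + 79 \cdot 109^{2} + 99 \cdot 79 \cdot 109\right)\right) \left(13938 - 4569\right) = \left(-46521 + \left(-4059 - 4469 + 79 \cdot 11881 + 852489\right)\right) 9369 = \left(-46521 + \left(-4059 - 4469 + 938599 + 852489\right)\right) 9369 = \left(-46521 + 1782560\right) 9369 = 1736039 \cdot 9369 = 16264949391$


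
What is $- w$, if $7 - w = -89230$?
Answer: $-89237$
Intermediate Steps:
$w = 89237$ ($w = 7 - -89230 = 7 + 89230 = 89237$)
$- w = \left(-1\right) 89237 = -89237$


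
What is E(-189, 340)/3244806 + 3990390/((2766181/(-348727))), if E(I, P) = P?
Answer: -2257665818679021820/4487860352943 ≈ -5.0306e+5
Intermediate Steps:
E(-189, 340)/3244806 + 3990390/((2766181/(-348727))) = 340/3244806 + 3990390/((2766181/(-348727))) = 340*(1/3244806) + 3990390/((2766181*(-1/348727))) = 170/1622403 + 3990390/(-2766181/348727) = 170/1622403 + 3990390*(-348727/2766181) = 170/1622403 - 1391556733530/2766181 = -2257665818679021820/4487860352943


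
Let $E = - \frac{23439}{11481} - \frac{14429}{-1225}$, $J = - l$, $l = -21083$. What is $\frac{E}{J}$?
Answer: $\frac{45648858}{98838685225} \approx 0.00046185$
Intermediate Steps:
$J = 21083$ ($J = \left(-1\right) \left(-21083\right) = 21083$)
$E = \frac{45648858}{4688075}$ ($E = \left(-23439\right) \frac{1}{11481} - - \frac{14429}{1225} = - \frac{7813}{3827} + \frac{14429}{1225} = \frac{45648858}{4688075} \approx 9.7372$)
$\frac{E}{J} = \frac{45648858}{4688075 \cdot 21083} = \frac{45648858}{4688075} \cdot \frac{1}{21083} = \frac{45648858}{98838685225}$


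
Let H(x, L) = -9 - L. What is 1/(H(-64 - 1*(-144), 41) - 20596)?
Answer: -1/20646 ≈ -4.8436e-5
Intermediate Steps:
1/(H(-64 - 1*(-144), 41) - 20596) = 1/((-9 - 1*41) - 20596) = 1/((-9 - 41) - 20596) = 1/(-50 - 20596) = 1/(-20646) = -1/20646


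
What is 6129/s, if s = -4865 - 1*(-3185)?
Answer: -2043/560 ≈ -3.6482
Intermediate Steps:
s = -1680 (s = -4865 + 3185 = -1680)
6129/s = 6129/(-1680) = 6129*(-1/1680) = -2043/560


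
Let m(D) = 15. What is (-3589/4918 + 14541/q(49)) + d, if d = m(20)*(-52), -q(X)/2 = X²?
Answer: -4627352774/5904059 ≈ -783.76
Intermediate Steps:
q(X) = -2*X²
d = -780 (d = 15*(-52) = -780)
(-3589/4918 + 14541/q(49)) + d = (-3589/4918 + 14541/((-2*49²))) - 780 = (-3589*1/4918 + 14541/((-2*2401))) - 780 = (-3589/4918 + 14541/(-4802)) - 780 = (-3589/4918 + 14541*(-1/4802)) - 780 = (-3589/4918 - 14541/4802) - 780 = -22186754/5904059 - 780 = -4627352774/5904059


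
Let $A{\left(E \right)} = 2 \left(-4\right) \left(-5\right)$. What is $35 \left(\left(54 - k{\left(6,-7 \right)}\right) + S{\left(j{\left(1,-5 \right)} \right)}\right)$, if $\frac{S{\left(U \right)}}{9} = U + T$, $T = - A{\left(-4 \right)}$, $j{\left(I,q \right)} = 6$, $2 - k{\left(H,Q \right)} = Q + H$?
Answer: $-8925$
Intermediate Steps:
$k{\left(H,Q \right)} = 2 - H - Q$ ($k{\left(H,Q \right)} = 2 - \left(Q + H\right) = 2 - \left(H + Q\right) = 2 - H - Q$)
$A{\left(E \right)} = 40$ ($A{\left(E \right)} = \left(-8\right) \left(-5\right) = 40$)
$T = -40$ ($T = \left(-1\right) 40 = -40$)
$S{\left(U \right)} = -360 + 9 U$ ($S{\left(U \right)} = 9 \left(U - 40\right) = 9 \left(-40 + U\right) = -360 + 9 U$)
$35 \left(\left(54 - k{\left(6,-7 \right)}\right) + S{\left(j{\left(1,-5 \right)} \right)}\right) = 35 \left(\left(54 - \left(2 - 6 - -7\right)\right) + \left(-360 + 9 \cdot 6\right)\right) = 35 \left(\left(54 - \left(2 - 6 + 7\right)\right) + \left(-360 + 54\right)\right) = 35 \left(\left(54 - 3\right) - 306\right) = 35 \left(51 - 306\right) = 35 \left(-255\right) = -8925$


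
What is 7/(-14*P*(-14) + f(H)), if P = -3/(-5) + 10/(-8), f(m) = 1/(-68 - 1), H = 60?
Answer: -2415/43958 ≈ -0.054939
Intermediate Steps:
f(m) = -1/69 (f(m) = 1/(-69) = -1/69)
P = -13/20 (P = -3*(-⅕) + 10*(-⅛) = ⅗ - 5/4 = -13/20 ≈ -0.65000)
7/(-14*P*(-14) + f(H)) = 7/(-14*(-13/20)*(-14) - 1/69) = 7/((91/10)*(-14) - 1/69) = 7/(-637/5 - 1/69) = 7/(-43958/345) = -345/43958*7 = -2415/43958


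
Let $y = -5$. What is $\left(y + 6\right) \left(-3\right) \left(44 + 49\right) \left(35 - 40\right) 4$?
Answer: $5580$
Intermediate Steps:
$\left(y + 6\right) \left(-3\right) \left(44 + 49\right) \left(35 - 40\right) 4 = \left(-5 + 6\right) \left(-3\right) \left(44 + 49\right) \left(35 - 40\right) 4 = 1 \left(-3\right) 93 \left(-5\right) 4 = \left(-3\right) \left(-465\right) 4 = 1395 \cdot 4 = 5580$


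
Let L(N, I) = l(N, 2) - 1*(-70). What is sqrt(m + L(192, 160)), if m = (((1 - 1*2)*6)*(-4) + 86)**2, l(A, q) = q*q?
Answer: sqrt(12174) ≈ 110.34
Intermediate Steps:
l(A, q) = q**2
m = 12100 (m = (((1 - 2)*6)*(-4) + 86)**2 = (-1*6*(-4) + 86)**2 = (-6*(-4) + 86)**2 = (24 + 86)**2 = 110**2 = 12100)
L(N, I) = 74 (L(N, I) = 2**2 - 1*(-70) = 4 + 70 = 74)
sqrt(m + L(192, 160)) = sqrt(12100 + 74) = sqrt(12174)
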